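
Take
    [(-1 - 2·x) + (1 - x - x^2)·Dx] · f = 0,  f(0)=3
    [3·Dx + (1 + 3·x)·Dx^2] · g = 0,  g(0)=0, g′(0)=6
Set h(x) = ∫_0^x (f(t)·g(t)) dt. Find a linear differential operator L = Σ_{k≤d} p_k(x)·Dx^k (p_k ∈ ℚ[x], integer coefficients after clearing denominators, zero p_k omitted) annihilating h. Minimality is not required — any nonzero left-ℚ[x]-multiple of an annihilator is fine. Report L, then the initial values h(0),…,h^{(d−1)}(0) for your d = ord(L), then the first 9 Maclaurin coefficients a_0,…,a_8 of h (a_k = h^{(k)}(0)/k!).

f: a_k = 3, 3, 6, 9, 15, 24, 39, 63, 102, …
g: a_k = 0, 6, -9, 18, -81/2, 486/5, -243, 4374/7, -6561/4, …
h₀=f·g: eliminate ⇒ L₀, order ≤ 1·2.
Integrate: L := L₀·Dx.
L = (5 + 12·x)·Dx + (-1 + 13·x + 15·x^2)·Dx^2 + (-1 - 2·x + 4·x^2 + 3·x^3)·Dx^3  (order 3).
h: a_k = 0, 0, 9, -3, 63/4, -27/2, 957/20, -2547/35, 115659/560, …
ICs: h(0) = 0, h′(0) = 0, h′′(0) = 18.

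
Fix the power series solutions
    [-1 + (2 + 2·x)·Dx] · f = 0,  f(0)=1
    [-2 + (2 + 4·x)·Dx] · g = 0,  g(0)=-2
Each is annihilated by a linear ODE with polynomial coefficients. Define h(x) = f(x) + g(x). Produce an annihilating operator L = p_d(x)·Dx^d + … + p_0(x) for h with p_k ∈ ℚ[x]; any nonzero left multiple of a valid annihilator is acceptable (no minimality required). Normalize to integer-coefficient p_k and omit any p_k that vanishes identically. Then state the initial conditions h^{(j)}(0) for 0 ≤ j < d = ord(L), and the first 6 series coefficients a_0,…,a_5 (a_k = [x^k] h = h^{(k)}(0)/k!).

f: a_k = 1, 1/2, -1/8, 1/16, -5/128, 7/256, …
g: a_k = -2, -2, 1, -1, 5/4, -7/4, …
h₀=f+g: left-lcm gives L₀, ord ≤ 2.
L = -1 + (3 + 4·x)·Dx + (2 + 6·x + 4·x^2)·Dx^2  (order 2).
h: a_k = -1, -3/2, 7/8, -15/16, 155/128, -441/256, …
ICs: h(0) = -1, h′(0) = -3/2.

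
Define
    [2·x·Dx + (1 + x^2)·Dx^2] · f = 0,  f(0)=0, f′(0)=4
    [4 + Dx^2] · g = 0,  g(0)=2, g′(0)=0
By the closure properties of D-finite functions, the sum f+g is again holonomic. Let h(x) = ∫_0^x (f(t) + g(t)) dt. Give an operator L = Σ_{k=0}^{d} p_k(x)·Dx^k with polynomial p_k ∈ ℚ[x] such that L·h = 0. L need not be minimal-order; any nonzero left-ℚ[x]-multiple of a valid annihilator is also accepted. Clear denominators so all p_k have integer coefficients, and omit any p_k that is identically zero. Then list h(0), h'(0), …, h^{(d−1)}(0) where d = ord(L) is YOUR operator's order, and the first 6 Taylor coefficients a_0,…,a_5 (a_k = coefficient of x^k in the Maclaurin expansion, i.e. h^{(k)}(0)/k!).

f: a_k = 0, 4, 0, -4/3, 0, 4/5, …
g: a_k = 2, 0, -4, 0, 4/3, 0, …
h₀=f+g: left-lcm gives L₀, ord ≤ 4.
∫: right-multiply L₀ by Dx.
L = (-32·x + 80·x^3 + 16·x^5)·Dx^2 + (4 + 32·x^2 + 36·x^4 + 8·x^6)·Dx^3 + (-8·x + 20·x^3 + 4·x^5)·Dx^4 + (1 + 8·x^2 + 9·x^4 + 2·x^6)·Dx^5  (order 5).
h: a_k = 0, 2, 2, -4/3, -1/3, 4/15, …
ICs: h(0) = 0, h′(0) = 2, h′′(0) = 4, h′′′(0) = -8, h′′′′(0) = -8.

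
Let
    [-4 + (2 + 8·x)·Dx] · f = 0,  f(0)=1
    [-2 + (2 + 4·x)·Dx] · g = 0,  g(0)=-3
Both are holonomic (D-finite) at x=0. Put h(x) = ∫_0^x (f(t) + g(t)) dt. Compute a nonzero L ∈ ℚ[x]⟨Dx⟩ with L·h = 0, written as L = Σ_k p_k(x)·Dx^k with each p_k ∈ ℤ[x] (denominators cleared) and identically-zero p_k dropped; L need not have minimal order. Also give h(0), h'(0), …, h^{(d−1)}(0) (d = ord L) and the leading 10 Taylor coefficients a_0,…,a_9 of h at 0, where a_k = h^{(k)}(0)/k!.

f: a_k = 1, 2, -2, 4, -10, 28, -84, 264, -858, 2860, …
g: a_k = -3, -3, 3/2, -3/2, 15/8, -21/8, 63/16, -99/16, 1287/128, -2145/128, …
h₀=f+g: left-lcm gives L₀, ord ≤ 2.
∫: right-multiply L₀ by Dx.
L = -2·Dx + (3 + 8·x)·Dx^2 + (1 + 6·x + 8·x^2)·Dx^3  (order 3).
h: a_k = 0, -2, -1/2, -1/6, 5/8, -13/8, 203/48, -183/16, 4125/128, -36179/384, …
ICs: h(0) = 0, h′(0) = -2, h′′(0) = -1.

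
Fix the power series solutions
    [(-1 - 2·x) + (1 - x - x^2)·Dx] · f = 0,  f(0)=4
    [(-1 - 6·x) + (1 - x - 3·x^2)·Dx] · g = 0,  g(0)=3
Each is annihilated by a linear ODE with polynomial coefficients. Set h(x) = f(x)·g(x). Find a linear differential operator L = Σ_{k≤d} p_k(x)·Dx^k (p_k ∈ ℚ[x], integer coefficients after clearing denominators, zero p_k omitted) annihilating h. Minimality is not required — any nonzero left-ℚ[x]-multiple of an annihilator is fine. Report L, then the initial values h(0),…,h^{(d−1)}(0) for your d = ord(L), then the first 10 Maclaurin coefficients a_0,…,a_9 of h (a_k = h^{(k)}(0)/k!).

L = (-2 - 6·x + 12·x^2 + 12·x^3) + (1 - 2·x - 3·x^2 + 4·x^3 + 3·x^4)·Dx  (order 1).
h: a_k = 12, 24, 84, 192, 504, 1176, 2844, 6624, 15564, 36096, …
ICs: h(0) = 12.

f: a_k = 4, 4, 8, 12, 20, 32, 52, 84, 136, 220, …
g: a_k = 3, 3, 12, 21, 57, 120, 291, 651, 1524, 3477, …
Sym-product of L_f,L_g gives L₀ (≤ ord 1).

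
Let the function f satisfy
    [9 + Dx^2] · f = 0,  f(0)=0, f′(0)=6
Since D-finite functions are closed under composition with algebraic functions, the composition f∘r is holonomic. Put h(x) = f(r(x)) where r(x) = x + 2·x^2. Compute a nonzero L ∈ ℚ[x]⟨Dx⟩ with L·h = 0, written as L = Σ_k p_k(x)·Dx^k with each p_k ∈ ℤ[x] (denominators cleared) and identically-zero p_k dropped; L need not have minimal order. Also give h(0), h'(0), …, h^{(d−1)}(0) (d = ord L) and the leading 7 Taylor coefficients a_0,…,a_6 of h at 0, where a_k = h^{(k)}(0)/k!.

L = (9 + 108·x + 432·x^2 + 576·x^3) - 4·Dx + (1 + 4·x)·Dx^2  (order 2).
h: a_k = 0, 6, 12, -9, -54, -2079/20, -63/2, …
ICs: h(0) = 0, h′(0) = 6.

f: a_k = 0, 6, 0, -9, 0, 81/20, 0, …
Change of var in L_f (x↦r) gives L₀.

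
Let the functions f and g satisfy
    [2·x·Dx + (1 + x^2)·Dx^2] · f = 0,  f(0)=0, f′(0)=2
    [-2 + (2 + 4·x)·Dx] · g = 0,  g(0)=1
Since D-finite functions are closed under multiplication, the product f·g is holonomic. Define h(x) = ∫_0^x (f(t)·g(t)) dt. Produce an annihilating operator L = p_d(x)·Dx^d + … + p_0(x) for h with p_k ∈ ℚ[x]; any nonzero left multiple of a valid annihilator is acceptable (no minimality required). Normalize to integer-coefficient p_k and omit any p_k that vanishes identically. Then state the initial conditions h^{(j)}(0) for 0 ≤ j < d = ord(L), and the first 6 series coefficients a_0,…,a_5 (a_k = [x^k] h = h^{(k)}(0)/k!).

f: a_k = 0, 2, 0, -2/3, 0, 2/5, …
g: a_k = 1, 1, -1/2, 1/2, -5/8, 7/8, …
h₀=f·g: eliminate ⇒ L₀, order ≤ 2·1.
∫: right-multiply L₀ by Dx.
L = (3 - 2·x - x^2)·Dx + (-2 - 2·x + 6·x^2 + 4·x^3)·Dx^2 + (1 + 4·x + 5·x^2 + 4·x^3 + 4·x^4)·Dx^3  (order 3).
h: a_k = 0, 0, 1, 2/3, -5/12, 1/15, …
ICs: h(0) = 0, h′(0) = 0, h′′(0) = 2.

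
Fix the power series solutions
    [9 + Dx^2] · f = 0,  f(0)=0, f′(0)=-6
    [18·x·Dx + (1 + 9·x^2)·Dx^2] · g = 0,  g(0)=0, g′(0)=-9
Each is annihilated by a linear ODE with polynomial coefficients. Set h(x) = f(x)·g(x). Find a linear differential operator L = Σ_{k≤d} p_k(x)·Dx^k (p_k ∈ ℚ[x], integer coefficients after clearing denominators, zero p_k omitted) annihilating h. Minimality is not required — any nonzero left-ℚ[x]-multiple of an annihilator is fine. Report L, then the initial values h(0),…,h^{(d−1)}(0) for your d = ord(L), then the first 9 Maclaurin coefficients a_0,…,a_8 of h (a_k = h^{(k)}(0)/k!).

f: a_k = 0, -6, 0, 9, 0, -81/20, 0, 243/280, 0, …
g: a_k = 0, -9, 0, 27, 0, -729/5, 0, 6561/7, 0, …
Product ⇒ symmetric product L₀, ord ≤ 4.
L = (810 + 18954·x^2 + 72171·x^4 + 236196·x^6 + 531441·x^8) + (972·x + 14580·x^3 + 78732·x^5 + 236196·x^7)·Dx + (108 + 2592·x^2 + 13122·x^4 + 52488·x^6 + 118098·x^8)·Dx^2 + (108·x + 1620·x^3 + 8748·x^5 + 26244·x^7)·Dx^3 + (2 + 54·x^2 + 567·x^4 + 2916·x^6 + 6561·x^8)·Dx^4  (order 4).
h: a_k = 0, 0, 54, 0, -243, 0, 4617/4, 0, -282123/40, …
ICs: h(0) = 0, h′(0) = 0, h′′(0) = 108, h′′′(0) = 0.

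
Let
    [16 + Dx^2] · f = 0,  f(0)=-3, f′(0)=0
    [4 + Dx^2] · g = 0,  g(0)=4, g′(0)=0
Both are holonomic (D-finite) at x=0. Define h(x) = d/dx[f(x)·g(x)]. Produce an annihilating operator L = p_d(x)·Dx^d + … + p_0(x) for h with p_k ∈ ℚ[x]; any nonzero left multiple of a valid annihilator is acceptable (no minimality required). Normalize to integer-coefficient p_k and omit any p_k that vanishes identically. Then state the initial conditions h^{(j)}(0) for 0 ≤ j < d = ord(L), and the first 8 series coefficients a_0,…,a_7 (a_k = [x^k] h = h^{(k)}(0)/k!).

L = 144 + 40·Dx^2 + Dx^4  (order 4).
h: a_k = 0, 240, 0, -1312, 0, 2336, 0, -209984/105, …
ICs: h(0) = 0, h′(0) = 240, h′′(0) = 0, h′′′(0) = -7872.

f: a_k = -3, 0, 24, 0, -32, 0, 256/15, 0, …
g: a_k = 4, 0, -8, 0, 8/3, 0, -16/45, 0, …
Product ⇒ symmetric product L₀, ord ≤ 4.
Derive L from L₀ (diff closure).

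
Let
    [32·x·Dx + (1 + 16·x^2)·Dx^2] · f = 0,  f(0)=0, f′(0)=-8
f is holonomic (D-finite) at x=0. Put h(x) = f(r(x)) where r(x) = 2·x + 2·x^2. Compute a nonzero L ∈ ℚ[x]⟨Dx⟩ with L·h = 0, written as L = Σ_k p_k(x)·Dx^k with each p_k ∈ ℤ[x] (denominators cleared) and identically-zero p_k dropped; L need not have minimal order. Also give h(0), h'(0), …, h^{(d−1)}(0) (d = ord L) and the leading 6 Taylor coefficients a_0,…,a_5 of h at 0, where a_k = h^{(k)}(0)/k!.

f: a_k = 0, -8, 0, 128/3, 0, -2048/5, …
L₀ from L_f via x↦r, Dx↦r'^{-1}Dx.
L = (-2 + 128·x + 512·x^2 + 768·x^3 + 384·x^4)·Dx + (1 + 2·x + 64·x^2 + 256·x^3 + 320·x^4 + 128·x^5)·Dx^2  (order 2).
h: a_k = 0, -16, -16, 1024/3, 1024, -60416/5, …
ICs: h(0) = 0, h′(0) = -16.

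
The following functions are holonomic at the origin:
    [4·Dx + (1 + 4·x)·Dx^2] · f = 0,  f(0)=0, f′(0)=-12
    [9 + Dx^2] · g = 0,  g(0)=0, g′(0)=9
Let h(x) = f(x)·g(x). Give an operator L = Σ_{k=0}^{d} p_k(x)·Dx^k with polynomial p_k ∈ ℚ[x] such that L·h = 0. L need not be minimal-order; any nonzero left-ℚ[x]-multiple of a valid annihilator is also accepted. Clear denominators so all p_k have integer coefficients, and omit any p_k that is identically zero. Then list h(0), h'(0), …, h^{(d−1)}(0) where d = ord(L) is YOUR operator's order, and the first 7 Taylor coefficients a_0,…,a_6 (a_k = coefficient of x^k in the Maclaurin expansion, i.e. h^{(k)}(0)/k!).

L = (-2043 - 1296·x + 44064·x^2 + 186624·x^3 + 186624·x^4) + (72 + 5472·x + 31104·x^2 + 41472·x^3)·Dx + (-182 + 864·x + 12096·x^2 + 41472·x^3 + 41472·x^4)·Dx^2 + (8 + 608·x + 3456·x^2 + 4608·x^3)·Dx^3 + (5 + 112·x + 800·x^2 + 2304·x^3 + 2304·x^4)·Dx^4  (order 4).
h: a_k = 0, 0, -108, 216, -414, 1404, -9477/2, …
ICs: h(0) = 0, h′(0) = 0, h′′(0) = -216, h′′′(0) = 1296.

f: a_k = 0, -12, 24, -64, 192, -3072/5, 2048, …
g: a_k = 0, 9, 0, -27/2, 0, 243/40, 0, …
Product ⇒ symmetric product L₀, ord ≤ 4.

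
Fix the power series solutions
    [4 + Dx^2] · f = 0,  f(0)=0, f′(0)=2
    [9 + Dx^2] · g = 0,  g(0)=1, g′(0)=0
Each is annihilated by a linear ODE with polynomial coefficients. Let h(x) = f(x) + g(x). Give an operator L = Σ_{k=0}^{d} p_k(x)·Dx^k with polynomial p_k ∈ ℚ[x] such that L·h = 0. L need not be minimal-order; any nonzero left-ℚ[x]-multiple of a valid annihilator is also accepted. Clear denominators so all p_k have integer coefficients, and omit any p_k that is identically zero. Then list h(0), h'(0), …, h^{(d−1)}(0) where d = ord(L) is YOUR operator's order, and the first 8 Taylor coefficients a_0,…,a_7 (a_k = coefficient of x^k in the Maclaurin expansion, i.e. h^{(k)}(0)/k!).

f: a_k = 0, 2, 0, -4/3, 0, 4/15, 0, -8/315, …
g: a_k = 1, 0, -9/2, 0, 27/8, 0, -81/80, 0, …
f+g: L₀ = lclm(L_f,L_g), ord ≤ 2+2.
L = 36 + 13·Dx^2 + Dx^4  (order 4).
h: a_k = 1, 2, -9/2, -4/3, 27/8, 4/15, -81/80, -8/315, …
ICs: h(0) = 1, h′(0) = 2, h′′(0) = -9, h′′′(0) = -8.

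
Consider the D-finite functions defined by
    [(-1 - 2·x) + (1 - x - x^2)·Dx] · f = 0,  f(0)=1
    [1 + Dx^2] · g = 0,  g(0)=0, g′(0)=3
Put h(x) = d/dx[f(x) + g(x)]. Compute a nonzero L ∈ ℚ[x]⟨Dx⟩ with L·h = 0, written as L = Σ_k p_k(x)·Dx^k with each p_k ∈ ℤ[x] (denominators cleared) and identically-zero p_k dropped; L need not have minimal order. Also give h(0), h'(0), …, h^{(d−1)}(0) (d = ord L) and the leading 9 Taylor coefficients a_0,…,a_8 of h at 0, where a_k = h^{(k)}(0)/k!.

f: a_k = 1, 1, 2, 3, 5, 8, 13, 21, 34, …
g: a_k = 0, 3, 0, -1/2, 0, 1/40, 0, -1/1680, 0, …
h₀=f+g: left-lcm gives L₀, ord ≤ 3.
h=h₀': d/dx-closure on L₀ ⇒ L.
L = (124 + 358·x + 470·x^2 + 230·x^3 + 130·x^4 + 18·x^5 + 6·x^6) + (-19 - 29·x + 36·x^2 + 55·x^3 + 50·x^4 + 27·x^5 + 7·x^6 + 2·x^7)·Dx + (124 + 358·x + 470·x^2 + 230·x^3 + 130·x^4 + 18·x^5 + 6·x^6)·Dx^2 + (-19 - 29·x + 36·x^2 + 55·x^3 + 50·x^4 + 27·x^5 + 7·x^6 + 2·x^7)·Dx^3  (order 3).
h: a_k = 4, 4, 15/2, 20, 321/8, 78, 35279/240, 272, 6652801/13440, …
ICs: h(0) = 4, h′(0) = 4, h′′(0) = 15.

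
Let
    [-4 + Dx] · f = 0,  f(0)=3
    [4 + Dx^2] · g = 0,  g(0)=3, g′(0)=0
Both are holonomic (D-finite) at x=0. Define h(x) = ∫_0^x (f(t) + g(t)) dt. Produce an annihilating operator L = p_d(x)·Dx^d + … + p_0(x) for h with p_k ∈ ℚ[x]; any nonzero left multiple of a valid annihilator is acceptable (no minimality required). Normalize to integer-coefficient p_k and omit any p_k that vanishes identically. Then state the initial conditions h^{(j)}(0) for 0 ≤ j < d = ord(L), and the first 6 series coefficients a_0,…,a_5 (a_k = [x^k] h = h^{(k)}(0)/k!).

L = -16·Dx + 4·Dx^2 - 4·Dx^3 + Dx^4  (order 4).
h: a_k = 0, 6, 6, 6, 8, 34/5, …
ICs: h(0) = 0, h′(0) = 6, h′′(0) = 12, h′′′(0) = 36.

f: a_k = 3, 12, 24, 32, 32, 128/5, …
g: a_k = 3, 0, -6, 0, 2, 0, …
L₀ := lclm(L_f,L_g); ord L₀ ≤ 1+2.
∫: right-multiply L₀ by Dx.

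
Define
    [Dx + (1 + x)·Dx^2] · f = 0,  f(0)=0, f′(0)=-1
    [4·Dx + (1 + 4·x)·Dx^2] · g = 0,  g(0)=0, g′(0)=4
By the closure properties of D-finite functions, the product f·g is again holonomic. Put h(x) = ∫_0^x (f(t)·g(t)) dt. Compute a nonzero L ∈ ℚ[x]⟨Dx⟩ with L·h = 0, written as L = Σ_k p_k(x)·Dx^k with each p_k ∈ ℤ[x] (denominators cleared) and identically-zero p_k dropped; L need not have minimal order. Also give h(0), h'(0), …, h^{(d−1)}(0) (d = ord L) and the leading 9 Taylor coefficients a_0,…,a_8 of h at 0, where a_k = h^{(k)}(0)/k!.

L = (136 + 320·x + 256·x^2)·Dx^2 + (290 + 1464·x + 2400·x^2 + 1280·x^3)·Dx^3 + (92 + 740·x + 1992·x^2 + 2240·x^3 + 896·x^4)·Dx^4 + (5 + 58·x + 245·x^2 + 464·x^3 + 400·x^4 + 128·x^5)·Dx^5  (order 5).
h: a_k = 0, 0, 0, -4/3, 5/2, -16/3, 235/18, -1586/45, 407/4, …
ICs: h(0) = 0, h′(0) = 0, h′′(0) = 0, h′′′(0) = -8, h′′′′(0) = 60.

f: a_k = 0, -1, 1/2, -1/3, 1/4, -1/5, 1/6, -1/7, 1/8, …
g: a_k = 0, 4, -8, 64/3, -64, 1024/5, -2048/3, 16384/7, -8192, …
h₀=f·g: eliminate ⇒ L₀, order ≤ 2·2.
h=∫h₀ ⇒ L = L₀·Dx.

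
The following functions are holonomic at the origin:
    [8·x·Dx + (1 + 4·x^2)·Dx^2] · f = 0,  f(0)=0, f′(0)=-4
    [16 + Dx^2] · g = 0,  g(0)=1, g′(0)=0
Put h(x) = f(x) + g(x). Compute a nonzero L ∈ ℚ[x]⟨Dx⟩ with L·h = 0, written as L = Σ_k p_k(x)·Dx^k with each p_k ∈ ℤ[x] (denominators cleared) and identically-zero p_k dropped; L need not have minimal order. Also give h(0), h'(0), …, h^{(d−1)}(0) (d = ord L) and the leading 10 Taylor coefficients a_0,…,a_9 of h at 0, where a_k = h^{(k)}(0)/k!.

L = (-512·x + 5120·x^3 + 4096·x^5)·Dx + (16 + 512·x^2 + 2304·x^4 + 2048·x^6)·Dx^2 + (-32·x + 320·x^3 + 256·x^5)·Dx^3 + (1 + 32·x^2 + 144·x^4 + 128·x^6)·Dx^4  (order 4).
h: a_k = 1, -4, -8, 16/3, 32/3, -64/5, -256/45, 256/7, 512/315, -1024/9, …
ICs: h(0) = 1, h′(0) = -4, h′′(0) = -16, h′′′(0) = 32.

f: a_k = 0, -4, 0, 16/3, 0, -64/5, 0, 256/7, 0, -1024/9, …
g: a_k = 1, 0, -8, 0, 32/3, 0, -256/45, 0, 512/315, 0, …
Sum ⇒ L₀ = lclm(L_f,L_g) in ℚ(x)⟨Dx⟩.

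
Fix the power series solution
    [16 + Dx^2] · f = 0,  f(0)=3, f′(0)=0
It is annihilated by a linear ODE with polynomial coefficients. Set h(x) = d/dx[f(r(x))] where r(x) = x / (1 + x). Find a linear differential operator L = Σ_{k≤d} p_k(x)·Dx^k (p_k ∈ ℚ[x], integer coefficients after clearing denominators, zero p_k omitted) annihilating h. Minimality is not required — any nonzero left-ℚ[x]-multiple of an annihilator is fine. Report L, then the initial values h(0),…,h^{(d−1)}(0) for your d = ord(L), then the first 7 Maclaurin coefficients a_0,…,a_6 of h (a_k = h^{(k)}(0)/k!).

f: a_k = 3, 0, -24, 0, 32, 0, -256/15, …
h₀=f(r): pull back L_f along r ⇒ L₀.
Derive L from L₀ (diff closure).
L = (22 + 12·x + 6·x^2) + (6 + 18·x + 18·x^2 + 6·x^3)·Dx + (1 + 4·x + 6·x^2 + 4·x^3 + x^4)·Dx^2  (order 2).
h: a_k = 0, -48, 144, -160, -160, 5488/5, -13776/5, …
ICs: h(0) = 0, h′(0) = -48.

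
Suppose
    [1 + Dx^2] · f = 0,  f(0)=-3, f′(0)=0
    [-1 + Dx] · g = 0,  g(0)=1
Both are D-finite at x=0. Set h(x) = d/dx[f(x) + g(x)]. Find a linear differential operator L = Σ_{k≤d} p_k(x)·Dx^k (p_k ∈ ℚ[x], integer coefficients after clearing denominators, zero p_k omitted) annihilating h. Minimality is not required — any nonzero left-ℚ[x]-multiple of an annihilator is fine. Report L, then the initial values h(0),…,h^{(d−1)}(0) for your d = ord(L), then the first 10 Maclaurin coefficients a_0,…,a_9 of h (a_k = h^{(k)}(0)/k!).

f: a_k = -3, 0, 3/2, 0, -1/8, 0, 1/240, 0, -1/13440, 0, …
g: a_k = 1, 1, 1/2, 1/6, 1/24, 1/120, 1/720, 1/5040, 1/40320, 1/362880, …
L₀ := lclm(L_f,L_g); ord L₀ ≤ 2+1.
h₀' ⇒ L via d/dx closure of L₀.
L = 1 - Dx + Dx^2 - Dx^3  (order 3).
h: a_k = 1, 4, 1/2, -1/3, 1/24, 1/30, 1/720, -1/2520, 1/40320, 1/90720, …
ICs: h(0) = 1, h′(0) = 4, h′′(0) = 1.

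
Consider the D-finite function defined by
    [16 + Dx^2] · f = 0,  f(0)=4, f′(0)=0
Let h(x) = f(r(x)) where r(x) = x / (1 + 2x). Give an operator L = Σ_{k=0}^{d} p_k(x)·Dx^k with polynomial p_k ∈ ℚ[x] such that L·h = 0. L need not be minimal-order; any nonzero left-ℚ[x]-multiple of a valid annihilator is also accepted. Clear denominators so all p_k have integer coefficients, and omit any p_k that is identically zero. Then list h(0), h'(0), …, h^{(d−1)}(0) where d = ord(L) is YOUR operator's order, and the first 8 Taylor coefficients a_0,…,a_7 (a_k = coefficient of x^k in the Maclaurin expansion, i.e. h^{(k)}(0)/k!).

L = 16 + (4 + 24·x + 48·x^2 + 32·x^3)·Dx + (1 + 8·x + 24·x^2 + 32·x^3 + 16·x^4)·Dx^2  (order 2).
h: a_k = 4, 0, -32, 128, -1024/3, 2048/3, -39424/45, -2048/5, …
ICs: h(0) = 4, h′(0) = 0.

f: a_k = 4, 0, -32, 0, 128/3, 0, -1024/45, 0, …
Substitute x→r, Dx→(1/r')Dx; clear ⇒ L₀.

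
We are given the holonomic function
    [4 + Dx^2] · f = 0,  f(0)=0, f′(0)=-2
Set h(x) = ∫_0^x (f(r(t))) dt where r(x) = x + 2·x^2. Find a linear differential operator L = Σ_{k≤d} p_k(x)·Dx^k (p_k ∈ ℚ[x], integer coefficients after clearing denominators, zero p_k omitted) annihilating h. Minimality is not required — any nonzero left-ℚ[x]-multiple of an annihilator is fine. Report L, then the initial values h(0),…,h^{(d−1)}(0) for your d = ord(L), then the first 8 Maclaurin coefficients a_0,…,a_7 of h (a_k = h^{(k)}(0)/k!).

L = (4 + 48·x + 192·x^2 + 256·x^3)·Dx - 4·Dx^2 + (1 + 4·x)·Dx^3  (order 3).
h: a_k = 0, 0, -1, -4/3, 1/3, 8/5, 118/45, 8/7, …
ICs: h(0) = 0, h′(0) = 0, h′′(0) = -2.

f: a_k = 0, -2, 0, 4/3, 0, -4/15, 0, 8/315, …
h₀=f(r): pull back L_f along r ⇒ L₀.
Integrate: L := L₀·Dx.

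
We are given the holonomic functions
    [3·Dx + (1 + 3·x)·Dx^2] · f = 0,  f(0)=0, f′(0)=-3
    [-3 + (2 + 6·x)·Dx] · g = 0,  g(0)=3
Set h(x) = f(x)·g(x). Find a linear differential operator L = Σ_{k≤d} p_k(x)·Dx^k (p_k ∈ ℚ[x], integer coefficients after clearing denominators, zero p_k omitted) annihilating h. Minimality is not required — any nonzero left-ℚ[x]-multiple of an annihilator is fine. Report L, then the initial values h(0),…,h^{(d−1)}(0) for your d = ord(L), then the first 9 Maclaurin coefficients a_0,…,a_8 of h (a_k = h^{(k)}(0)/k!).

f: a_k = 0, -3, 9/2, -9, 81/4, -243/5, 243/2, -2187/7, 6561/8, …
g: a_k = 3, 9/2, -27/8, 81/16, -1215/128, 5103/256, -45927/1024, 216513/2048, -8444007/32768, …
L₀ := L_f ⊗_s L_g (sym. prod.), ord ≤ 2.
L = 9 + (4 + 24·x + 36·x^2)·Dx^2  (order 2).
h: a_k = 0, -9, 0, 27/8, -81/8, 17253/640, -22599/320, 6655041/35840, -17642529/35840, …
ICs: h(0) = 0, h′(0) = -9.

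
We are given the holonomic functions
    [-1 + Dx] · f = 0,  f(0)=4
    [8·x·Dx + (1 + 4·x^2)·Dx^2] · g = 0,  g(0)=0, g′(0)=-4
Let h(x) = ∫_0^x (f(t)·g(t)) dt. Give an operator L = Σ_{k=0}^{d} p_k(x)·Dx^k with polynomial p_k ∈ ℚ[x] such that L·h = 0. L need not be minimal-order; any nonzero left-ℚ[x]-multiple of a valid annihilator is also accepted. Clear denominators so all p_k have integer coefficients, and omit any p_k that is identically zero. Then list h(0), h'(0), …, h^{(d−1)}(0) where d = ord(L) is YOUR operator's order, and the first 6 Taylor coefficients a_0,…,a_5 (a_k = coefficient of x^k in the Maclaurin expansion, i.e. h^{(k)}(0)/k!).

L = (1 - 8·x + 4·x^2)·Dx + (-2 + 8·x - 8·x^2)·Dx^2 + (1 + 4·x^2)·Dx^3  (order 3).
h: a_k = 0, 0, -8, -16/3, 10/3, 56/15, …
ICs: h(0) = 0, h′(0) = 0, h′′(0) = -16.

f: a_k = 4, 4, 2, 2/3, 1/6, 1/30, …
g: a_k = 0, -4, 0, 16/3, 0, -64/5, …
Product ⇒ symmetric product L₀, ord ≤ 2.
∫: right-multiply L₀ by Dx.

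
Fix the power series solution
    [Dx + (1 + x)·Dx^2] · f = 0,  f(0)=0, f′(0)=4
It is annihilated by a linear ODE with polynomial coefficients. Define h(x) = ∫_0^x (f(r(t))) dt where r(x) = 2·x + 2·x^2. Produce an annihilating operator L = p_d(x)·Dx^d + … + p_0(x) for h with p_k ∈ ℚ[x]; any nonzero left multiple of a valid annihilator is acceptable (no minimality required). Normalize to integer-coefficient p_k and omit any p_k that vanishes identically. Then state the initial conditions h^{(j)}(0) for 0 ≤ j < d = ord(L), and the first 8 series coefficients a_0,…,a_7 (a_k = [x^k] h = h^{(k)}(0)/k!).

L = (4·x + 4·x^2)·Dx^2 + (1 + 4·x + 6·x^2 + 4·x^3)·Dx^3  (order 3).
h: a_k = 0, 0, 4, 0, -4/3, 8/5, -16/15, 0, …
ICs: h(0) = 0, h′(0) = 0, h′′(0) = 8.

f: a_k = 0, 4, -2, 4/3, -1, 4/5, -2/3, 4/7, …
L₀ from L_f via x↦r, Dx↦r'^{-1}Dx.
h=∫h₀ ⇒ L = L₀·Dx.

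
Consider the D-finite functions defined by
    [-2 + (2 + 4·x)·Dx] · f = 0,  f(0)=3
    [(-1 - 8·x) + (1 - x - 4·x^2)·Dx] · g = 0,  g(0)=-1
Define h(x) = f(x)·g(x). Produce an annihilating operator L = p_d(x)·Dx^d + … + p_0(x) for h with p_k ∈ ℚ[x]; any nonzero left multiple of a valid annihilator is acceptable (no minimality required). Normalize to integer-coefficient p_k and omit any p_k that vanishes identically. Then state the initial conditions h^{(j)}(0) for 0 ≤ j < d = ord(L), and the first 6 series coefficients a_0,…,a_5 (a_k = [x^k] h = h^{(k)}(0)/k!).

L = (2 + 9·x + 12·x^2) + (-1 - x + 6·x^2 + 8·x^3)·Dx  (order 1).
h: a_k = -3, -6, -33/2, -42, -849/8, -1107/4, …
ICs: h(0) = -3.

f: a_k = 3, 3, -3/2, 3/2, -15/8, 21/8, …
g: a_k = -1, -1, -5, -9, -29, -65, …
h₀=f·g: eliminate ⇒ L₀, order ≤ 1·1.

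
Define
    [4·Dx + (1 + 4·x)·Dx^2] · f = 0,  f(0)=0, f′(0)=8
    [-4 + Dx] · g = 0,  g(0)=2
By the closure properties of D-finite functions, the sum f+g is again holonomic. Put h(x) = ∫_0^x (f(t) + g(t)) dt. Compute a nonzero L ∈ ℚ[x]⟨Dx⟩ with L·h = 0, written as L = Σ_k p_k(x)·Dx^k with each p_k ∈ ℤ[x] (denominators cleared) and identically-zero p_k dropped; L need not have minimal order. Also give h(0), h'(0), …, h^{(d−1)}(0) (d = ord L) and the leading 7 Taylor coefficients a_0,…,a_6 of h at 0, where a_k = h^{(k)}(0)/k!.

L = (-24 - 32·x)·Dx^2 + (2 - 16·x - 32·x^2)·Dx^3 + (1 + 6·x + 8·x^2)·Dx^4  (order 4).
h: a_k = 0, 2, 8, 0, 16, -64/3, 640/9, …
ICs: h(0) = 0, h′(0) = 2, h′′(0) = 16, h′′′(0) = 0.

f: a_k = 0, 8, -16, 128/3, -128, 2048/5, -4096/3, …
g: a_k = 2, 8, 16, 64/3, 64/3, 256/15, 512/45, …
L₀ := lclm(L_f,L_g); ord L₀ ≤ 2+1.
∫: right-multiply L₀ by Dx.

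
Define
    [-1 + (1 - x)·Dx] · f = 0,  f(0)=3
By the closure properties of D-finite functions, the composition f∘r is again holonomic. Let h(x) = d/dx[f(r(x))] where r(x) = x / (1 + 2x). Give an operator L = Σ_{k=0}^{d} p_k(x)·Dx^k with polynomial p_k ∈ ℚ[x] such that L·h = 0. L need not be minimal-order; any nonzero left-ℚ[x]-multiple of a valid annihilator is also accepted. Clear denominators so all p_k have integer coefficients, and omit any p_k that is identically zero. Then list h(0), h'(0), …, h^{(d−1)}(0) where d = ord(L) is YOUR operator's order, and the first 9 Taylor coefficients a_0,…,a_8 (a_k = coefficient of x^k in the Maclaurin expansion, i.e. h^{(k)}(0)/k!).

L = -4 + (-2 - 2·x)·Dx  (order 1).
h: a_k = 3, -6, 9, -12, 15, -18, 21, -24, 27, …
ICs: h(0) = 3.

f: a_k = 3, 3, 3, 3, 3, 3, 3, 3, 3, …
Substitute x→r, Dx→(1/r')Dx; clear ⇒ L₀.
h₀' ⇒ L via d/dx closure of L₀.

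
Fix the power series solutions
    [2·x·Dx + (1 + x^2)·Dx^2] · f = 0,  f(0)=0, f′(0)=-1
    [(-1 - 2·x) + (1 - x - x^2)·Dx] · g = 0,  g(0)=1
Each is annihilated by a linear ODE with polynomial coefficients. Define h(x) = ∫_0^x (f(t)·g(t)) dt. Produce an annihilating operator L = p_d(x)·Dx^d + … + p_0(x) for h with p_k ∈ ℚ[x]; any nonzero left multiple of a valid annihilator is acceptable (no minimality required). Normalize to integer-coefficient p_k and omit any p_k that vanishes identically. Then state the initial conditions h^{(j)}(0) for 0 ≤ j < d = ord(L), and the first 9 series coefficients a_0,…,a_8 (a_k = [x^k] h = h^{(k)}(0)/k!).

f: a_k = 0, -1, 0, 1/3, 0, -1/5, 0, 1/7, 0, …
g: a_k = 1, 1, 2, 3, 5, 8, 13, 21, 34, …
h₀=f·g: eliminate ⇒ L₀, order ≤ 2·1.
h=∫₀ˣh₀: take L = L₀·Dx.
L = (2 + 2·x + 6·x^2)·Dx + (2 + 2·x + 4·x^2 + 6·x^3)·Dx^2 + (-1 + x + x^3 + x^4)·Dx^3  (order 3).
h: a_k = 0, 0, -1/2, -1/3, -5/12, -8/15, -34/45, -36/35, -1217/840, …
ICs: h(0) = 0, h′(0) = 0, h′′(0) = -1.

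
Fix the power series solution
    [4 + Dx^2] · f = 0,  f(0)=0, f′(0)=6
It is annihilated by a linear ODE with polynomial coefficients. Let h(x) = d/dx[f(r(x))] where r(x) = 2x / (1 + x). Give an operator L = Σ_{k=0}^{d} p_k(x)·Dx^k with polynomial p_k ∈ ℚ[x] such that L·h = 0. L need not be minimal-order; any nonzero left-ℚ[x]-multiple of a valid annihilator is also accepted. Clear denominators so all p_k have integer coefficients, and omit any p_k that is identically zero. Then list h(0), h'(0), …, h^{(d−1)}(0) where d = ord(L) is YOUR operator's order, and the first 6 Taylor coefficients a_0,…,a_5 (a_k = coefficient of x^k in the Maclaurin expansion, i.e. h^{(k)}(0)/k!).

L = (22 + 12·x + 6·x^2) + (6 + 18·x + 18·x^2 + 6·x^3)·Dx + (1 + 4·x + 6·x^2 + 4·x^3 + x^4)·Dx^2  (order 2).
h: a_k = 12, -24, -60, 336, -772, 1080, …
ICs: h(0) = 12, h′(0) = -24.

f: a_k = 0, 6, 0, -4, 0, 4/5, …
Change of var in L_f (x↦r) gives L₀.
Derive L from L₀ (diff closure).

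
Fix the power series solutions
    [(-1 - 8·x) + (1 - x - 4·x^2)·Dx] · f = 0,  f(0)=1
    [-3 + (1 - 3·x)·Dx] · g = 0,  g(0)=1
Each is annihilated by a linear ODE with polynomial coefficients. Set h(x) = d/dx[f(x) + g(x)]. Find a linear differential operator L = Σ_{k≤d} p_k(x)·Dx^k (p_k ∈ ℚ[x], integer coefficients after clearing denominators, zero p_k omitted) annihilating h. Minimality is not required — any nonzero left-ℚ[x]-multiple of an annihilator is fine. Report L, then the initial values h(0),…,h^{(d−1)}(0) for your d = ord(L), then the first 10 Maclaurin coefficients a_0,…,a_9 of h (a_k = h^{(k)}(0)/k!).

f: a_k = 1, 1, 5, 9, 29, 65, 181, 441, 1165, 2929, …
g: a_k = 1, 3, 9, 27, 81, 243, 729, 2187, 6561, 19683, …
Weyl lclm of L_f,L_g ⇒ L₀ (ord ≤ 2).
Differentiate: ansatz ord ≤ ord L₀ ⇒ L.
L = (54 - 288·x + 1728·x^2 - 2304·x^3 + 1728·x^4) + (-42·x - 144·x^2 + 1248·x^3 - 2088·x^4 + 1728·x^5)·Dx + (-1 + 16·x - 71·x^2 + 96·x^3 + 72·x^4 - 312·x^5 + 288·x^6)·Dx^2  (order 2).
h: a_k = 4, 28, 108, 440, 1540, 5460, 18396, 61808, 203508, 666380, …
ICs: h(0) = 4, h′(0) = 28.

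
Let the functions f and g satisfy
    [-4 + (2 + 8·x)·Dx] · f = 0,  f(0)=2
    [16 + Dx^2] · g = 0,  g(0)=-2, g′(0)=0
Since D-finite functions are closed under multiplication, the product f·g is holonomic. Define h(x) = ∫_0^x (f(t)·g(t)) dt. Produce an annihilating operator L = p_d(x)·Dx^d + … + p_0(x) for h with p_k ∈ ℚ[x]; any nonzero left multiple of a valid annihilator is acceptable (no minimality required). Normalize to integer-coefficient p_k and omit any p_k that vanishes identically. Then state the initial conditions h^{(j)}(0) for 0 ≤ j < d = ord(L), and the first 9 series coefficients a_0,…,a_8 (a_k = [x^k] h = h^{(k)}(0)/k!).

f: a_k = 2, 4, -4, 8, -20, 56, -168, 528, -1716, …
g: a_k = -2, 0, 16, 0, -64/3, 0, 512/45, 0, -1024/315, …
Product ⇒ symmetric product L₀, ord ≤ 2.
h=∫h₀ ⇒ L = L₀·Dx.
L = (28 + 128·x + 256·x^2)·Dx + (-4 - 16·x)·Dx^2 + (1 + 8·x + 16·x^2)·Dx^3  (order 3).
h: a_k = 0, -4, -4, 40/3, 12, -40/3, -104/9, 5584/315, -1604/45, …
ICs: h(0) = 0, h′(0) = -4, h′′(0) = -8.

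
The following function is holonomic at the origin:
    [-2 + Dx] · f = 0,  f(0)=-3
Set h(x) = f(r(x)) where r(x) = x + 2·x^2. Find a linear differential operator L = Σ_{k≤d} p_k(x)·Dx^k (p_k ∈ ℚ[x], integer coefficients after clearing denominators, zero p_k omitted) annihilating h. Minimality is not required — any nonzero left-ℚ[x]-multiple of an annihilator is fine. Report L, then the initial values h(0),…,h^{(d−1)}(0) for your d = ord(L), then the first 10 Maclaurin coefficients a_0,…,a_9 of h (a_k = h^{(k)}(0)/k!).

L = (-2 - 8·x) + Dx  (order 1).
h: a_k = -3, -6, -18, -28, -50, -324/5, -1324/15, -10424/105, -3958/35, -21428/189, …
ICs: h(0) = -3.

f: a_k = -3, -6, -6, -4, -2, -4/5, -4/15, -8/105, -2/105, -4/945, …
Change of var in L_f (x↦r) gives L₀.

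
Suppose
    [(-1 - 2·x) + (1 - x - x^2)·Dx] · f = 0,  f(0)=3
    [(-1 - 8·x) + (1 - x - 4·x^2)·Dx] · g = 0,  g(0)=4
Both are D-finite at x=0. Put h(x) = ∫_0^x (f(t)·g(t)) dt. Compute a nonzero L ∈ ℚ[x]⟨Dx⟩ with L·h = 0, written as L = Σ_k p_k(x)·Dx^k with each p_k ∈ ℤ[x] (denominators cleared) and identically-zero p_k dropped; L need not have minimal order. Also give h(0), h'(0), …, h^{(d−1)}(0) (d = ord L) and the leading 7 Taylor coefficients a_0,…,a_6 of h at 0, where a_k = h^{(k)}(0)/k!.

L = (-2 - 8·x + 15·x^2 + 16·x^3)·Dx + (1 - 2·x - 4·x^2 + 5·x^3 + 4·x^4)·Dx^2  (order 2).
h: a_k = 0, 12, 12, 32, 57, 672/5, 280, …
ICs: h(0) = 0, h′(0) = 12.

f: a_k = 3, 3, 6, 9, 15, 24, 39, …
g: a_k = 4, 4, 20, 36, 116, 260, 724, …
Product ⇒ symmetric product L₀, ord ≤ 1.
Integrate: L := L₀·Dx.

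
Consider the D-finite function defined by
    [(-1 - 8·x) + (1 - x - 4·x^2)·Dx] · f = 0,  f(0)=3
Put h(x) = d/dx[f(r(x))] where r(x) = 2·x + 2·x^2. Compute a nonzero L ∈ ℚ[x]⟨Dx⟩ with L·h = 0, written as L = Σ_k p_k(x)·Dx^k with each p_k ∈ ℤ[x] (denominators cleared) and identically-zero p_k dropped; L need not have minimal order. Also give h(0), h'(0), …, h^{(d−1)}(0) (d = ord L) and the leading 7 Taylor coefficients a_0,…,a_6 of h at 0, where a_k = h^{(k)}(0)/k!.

f: a_k = 3, 3, 15, 27, 87, 195, 543, …
Change of var in L_f (x↦r) gives L₀.
h=h₀': d/dx-closure on L₀ ⇒ L.
L = (22 + 204·x + 1260·x^2 + 4672·x^3 + 8736·x^4 + 7680·x^5 + 2560·x^6) + (-1 - 16·x + 6·x^2 + 420·x^3 + 1520·x^4 + 2400·x^5 + 1792·x^6 + 512·x^7)·Dx  (order 1).
h: a_k = 6, 132, 1008, 8400, 62280, 447120, 3120768, …
ICs: h(0) = 6.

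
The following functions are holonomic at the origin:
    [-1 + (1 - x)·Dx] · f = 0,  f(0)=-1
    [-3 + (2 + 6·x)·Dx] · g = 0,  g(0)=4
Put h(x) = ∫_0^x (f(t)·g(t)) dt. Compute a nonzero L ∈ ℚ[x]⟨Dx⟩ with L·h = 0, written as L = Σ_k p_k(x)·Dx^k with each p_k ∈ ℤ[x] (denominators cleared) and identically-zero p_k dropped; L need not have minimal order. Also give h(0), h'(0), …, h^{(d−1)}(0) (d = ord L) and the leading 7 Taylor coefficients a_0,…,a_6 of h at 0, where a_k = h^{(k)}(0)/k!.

L = (5 + 3·x)·Dx + (-2 - 4·x + 6·x^2)·Dx^2  (order 2).
h: a_k = 0, -4, -5, -11/6, -49/16, 13/160, -1675/384, …
ICs: h(0) = 0, h′(0) = -4.

f: a_k = -1, -1, -1, -1, -1, -1, -1, …
g: a_k = 4, 6, -9/2, 27/4, -405/32, 1701/64, -15309/256, …
f·g: L₀ = L_f ⊗_s L_g, ord ≤ 1·1.
h=∫h₀ ⇒ L = L₀·Dx.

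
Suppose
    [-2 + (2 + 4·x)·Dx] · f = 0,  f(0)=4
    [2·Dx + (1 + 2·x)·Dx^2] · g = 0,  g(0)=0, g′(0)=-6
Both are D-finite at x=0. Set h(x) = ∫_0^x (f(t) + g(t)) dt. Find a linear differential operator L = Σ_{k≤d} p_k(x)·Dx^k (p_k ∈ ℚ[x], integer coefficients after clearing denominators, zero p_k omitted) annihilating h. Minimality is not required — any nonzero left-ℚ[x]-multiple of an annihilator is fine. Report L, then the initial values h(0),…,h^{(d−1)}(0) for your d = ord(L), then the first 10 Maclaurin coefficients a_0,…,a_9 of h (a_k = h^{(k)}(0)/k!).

L = 2·Dx^2 + (5 + 10·x)·Dx^3 + (1 + 4·x + 4·x^2)·Dx^4  (order 4).
h: a_k = 0, 4, -1, 4/3, -3/2, 19/10, -157/60, 107/28, -1305/224, 881/96, …
ICs: h(0) = 0, h′(0) = 4, h′′(0) = -2, h′′′(0) = 8.

f: a_k = 4, 4, -2, 2, -5/2, 7/2, -21/4, 33/4, -429/32, 715/32, …
g: a_k = 0, -6, 6, -8, 12, -96/5, 32, -384/7, 96, -512/3, …
f+g: L₀ = lclm(L_f,L_g), ord ≤ 1+2.
h=∫h₀ ⇒ L = L₀·Dx.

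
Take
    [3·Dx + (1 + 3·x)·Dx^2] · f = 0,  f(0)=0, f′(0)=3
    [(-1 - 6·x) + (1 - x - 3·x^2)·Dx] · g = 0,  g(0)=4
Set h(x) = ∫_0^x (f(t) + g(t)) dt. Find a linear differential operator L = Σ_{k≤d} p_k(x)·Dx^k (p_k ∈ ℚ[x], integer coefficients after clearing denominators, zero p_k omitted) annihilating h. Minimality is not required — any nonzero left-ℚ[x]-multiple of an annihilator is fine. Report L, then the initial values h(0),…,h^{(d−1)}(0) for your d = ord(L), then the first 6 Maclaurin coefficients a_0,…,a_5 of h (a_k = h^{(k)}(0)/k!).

f: a_k = 0, 3, -9/2, 9, -81/4, 243/5, …
g: a_k = 4, 4, 16, 28, 76, 160, …
h₀=f+g: left-lcm gives L₀, ord ≤ 3.
h=∫h₀ ⇒ L = L₀·Dx.
L = (-270 - 1422·x - 3780·x^2 - 2916·x^3 - 2916·x^4)·Dx^2 + (-24 - 468·x - 2736·x^2 - 5616·x^3 - 5994·x^4 - 4860·x^5)·Dx^3 + (11 + 79·x + 129·x^2 - 171·x^3 - 783·x^4 - 1377·x^5 - 972·x^6)·Dx^4  (order 4).
h: a_k = 0, 4, 7/2, 23/6, 37/4, 223/20, …
ICs: h(0) = 0, h′(0) = 4, h′′(0) = 7, h′′′(0) = 23.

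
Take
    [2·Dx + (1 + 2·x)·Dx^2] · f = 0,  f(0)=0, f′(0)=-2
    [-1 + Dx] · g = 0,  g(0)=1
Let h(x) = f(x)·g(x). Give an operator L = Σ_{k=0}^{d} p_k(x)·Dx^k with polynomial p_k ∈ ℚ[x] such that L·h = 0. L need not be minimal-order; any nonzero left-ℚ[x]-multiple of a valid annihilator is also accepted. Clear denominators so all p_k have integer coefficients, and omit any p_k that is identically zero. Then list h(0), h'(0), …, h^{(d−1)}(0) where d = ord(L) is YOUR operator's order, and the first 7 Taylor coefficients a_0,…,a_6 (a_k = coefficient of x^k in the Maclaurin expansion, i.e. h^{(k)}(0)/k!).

L = (-1 + 2·x) - 4·x·Dx + (1 + 2·x)·Dx^2  (order 2).
h: a_k = 0, -2, 0, -5/3, 2, -209/60, 53/9, …
ICs: h(0) = 0, h′(0) = -2.

f: a_k = 0, -2, 2, -8/3, 4, -32/5, 32/3, …
g: a_k = 1, 1, 1/2, 1/6, 1/24, 1/120, 1/720, …
f·g: L₀ = L_f ⊗_s L_g, ord ≤ 2·1.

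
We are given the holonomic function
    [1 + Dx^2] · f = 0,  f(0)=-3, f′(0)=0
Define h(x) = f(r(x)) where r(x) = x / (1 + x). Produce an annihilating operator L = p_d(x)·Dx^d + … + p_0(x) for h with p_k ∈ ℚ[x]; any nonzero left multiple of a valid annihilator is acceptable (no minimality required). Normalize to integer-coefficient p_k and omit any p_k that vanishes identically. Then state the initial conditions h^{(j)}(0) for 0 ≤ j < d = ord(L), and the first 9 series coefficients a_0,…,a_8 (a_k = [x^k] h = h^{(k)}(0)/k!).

L = 1 + (2 + 6·x + 6·x^2 + 2·x^3)·Dx + (1 + 4·x + 6·x^2 + 4·x^3 + x^4)·Dx^2  (order 2).
h: a_k = -3, 0, 3/2, -3, 35/8, -11/2, 1501/240, -261/40, 16699/2688, …
ICs: h(0) = -3, h′(0) = 0.

f: a_k = -3, 0, 3/2, 0, -1/8, 0, 1/240, 0, -1/13440, …
Substitute x→r, Dx→(1/r')Dx; clear ⇒ L₀.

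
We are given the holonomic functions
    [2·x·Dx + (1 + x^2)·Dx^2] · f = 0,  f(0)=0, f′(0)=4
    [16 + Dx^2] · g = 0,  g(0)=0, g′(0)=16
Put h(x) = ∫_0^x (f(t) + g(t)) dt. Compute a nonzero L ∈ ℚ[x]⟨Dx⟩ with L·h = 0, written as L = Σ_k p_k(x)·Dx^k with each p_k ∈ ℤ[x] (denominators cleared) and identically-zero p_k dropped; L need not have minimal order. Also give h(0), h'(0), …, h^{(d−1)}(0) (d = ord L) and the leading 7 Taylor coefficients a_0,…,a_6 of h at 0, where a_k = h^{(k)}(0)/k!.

f: a_k = 0, 4, 0, -4/3, 0, 4/5, 0, …
g: a_k = 0, 16, 0, -128/3, 0, 512/15, 0, …
f+g: L₀ = lclm(L_f,L_g), ord ≤ 2+2.
h=∫h₀ ⇒ L = L₀·Dx.
L = (64·x + 704·x^3 + 256·x^5)·Dx^2 + (112 + 416·x^2 + 432·x^4 + 128·x^6)·Dx^3 + (4·x + 44·x^3 + 16·x^5)·Dx^4 + (7 + 26·x^2 + 27·x^4 + 8·x^6)·Dx^5  (order 5).
h: a_k = 0, 0, 10, 0, -11, 0, 262/45, …
ICs: h(0) = 0, h′(0) = 0, h′′(0) = 20, h′′′(0) = 0, h′′′′(0) = -264.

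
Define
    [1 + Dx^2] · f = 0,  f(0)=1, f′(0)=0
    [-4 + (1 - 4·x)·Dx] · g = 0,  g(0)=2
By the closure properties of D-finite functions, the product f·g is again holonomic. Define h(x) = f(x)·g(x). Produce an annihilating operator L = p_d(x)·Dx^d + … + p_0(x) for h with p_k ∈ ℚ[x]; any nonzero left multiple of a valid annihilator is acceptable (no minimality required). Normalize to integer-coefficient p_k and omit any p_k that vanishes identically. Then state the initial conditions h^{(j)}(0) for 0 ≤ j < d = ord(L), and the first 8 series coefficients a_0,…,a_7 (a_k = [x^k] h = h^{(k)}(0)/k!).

f: a_k = 1, 0, -1/2, 0, 1/24, 0, -1/720, 0, …
g: a_k = 2, 8, 32, 128, 512, 2048, 8192, 32768, …
h₀=f·g: eliminate ⇒ L₀, order ≤ 2·1.
L = (-1 + 4·x) + 8·Dx + (-1 + 4·x)·Dx^2  (order 2).
h: a_k = 2, 8, 31, 124, 5953/12, 5953/3, 2857439/360, 2857439/90, …
ICs: h(0) = 2, h′(0) = 8.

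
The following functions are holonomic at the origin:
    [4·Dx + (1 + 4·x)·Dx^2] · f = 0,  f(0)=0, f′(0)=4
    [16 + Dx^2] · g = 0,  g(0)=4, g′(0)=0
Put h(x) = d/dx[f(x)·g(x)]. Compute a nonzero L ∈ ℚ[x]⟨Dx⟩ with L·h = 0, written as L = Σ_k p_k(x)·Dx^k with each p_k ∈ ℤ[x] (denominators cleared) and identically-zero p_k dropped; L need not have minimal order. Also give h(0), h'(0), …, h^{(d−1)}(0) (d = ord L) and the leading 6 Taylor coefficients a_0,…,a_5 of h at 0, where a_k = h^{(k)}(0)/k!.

L = (-6400 - 45056·x - 172032·x^2 + 196608·x^3 + 2818048·x^4 + 6291456·x^5 + 4194304·x^6) + (-1536 - 8192·x + 20480·x^2 + 245760·x^3 + 655360·x^4 + 524288·x^5)·Dx + (-448 - 2816·x - 3584·x^2 + 73728·x^3 + 401408·x^4 + 786432·x^5 + 524288·x^6)·Dx^2 + (-96 - 512·x + 1280·x^2 + 15360·x^3 + 40960·x^4 + 32768·x^5)·Dx^3 + (-3 + 448·x^2 + 3840·x^3 + 14080·x^4 + 24576·x^5 + 16384·x^6)·Dx^4  (order 4).
h: a_k = 16, -64, -128, 0, 1536, -6144, …
ICs: h(0) = 16, h′(0) = -64, h′′(0) = -256, h′′′(0) = 0.

f: a_k = 0, 4, -8, 64/3, -64, 1024/5, …
g: a_k = 4, 0, -32, 0, 128/3, 0, …
h₀=f·g: eliminate ⇒ L₀, order ≤ 2·2.
h₀' ⇒ L via d/dx closure of L₀.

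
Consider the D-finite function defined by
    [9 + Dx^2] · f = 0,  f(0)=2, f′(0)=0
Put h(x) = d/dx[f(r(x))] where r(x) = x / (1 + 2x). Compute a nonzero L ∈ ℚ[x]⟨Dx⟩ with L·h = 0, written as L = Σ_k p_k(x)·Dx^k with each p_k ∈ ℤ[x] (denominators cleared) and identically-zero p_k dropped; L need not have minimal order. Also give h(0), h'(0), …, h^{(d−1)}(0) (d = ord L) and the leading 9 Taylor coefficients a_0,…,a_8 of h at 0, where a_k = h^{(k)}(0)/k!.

f: a_k = 2, 0, -9, 0, 27/4, 0, -81/40, 0, 729/2240, …
Change of var in L_f (x↦r) gives L₀.
Derive L from L₀ (diff closure).
L = (33 + 96·x + 96·x^2) + (12 + 72·x + 144·x^2 + 96·x^3)·Dx + (1 + 8·x + 24·x^2 + 32·x^3 + 16·x^4)·Dx^2  (order 2).
h: a_k = 0, -18, 108, -405, 1170, -54243/20, 47061/10, -188955/56, -2492289/140, …
ICs: h(0) = 0, h′(0) = -18.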